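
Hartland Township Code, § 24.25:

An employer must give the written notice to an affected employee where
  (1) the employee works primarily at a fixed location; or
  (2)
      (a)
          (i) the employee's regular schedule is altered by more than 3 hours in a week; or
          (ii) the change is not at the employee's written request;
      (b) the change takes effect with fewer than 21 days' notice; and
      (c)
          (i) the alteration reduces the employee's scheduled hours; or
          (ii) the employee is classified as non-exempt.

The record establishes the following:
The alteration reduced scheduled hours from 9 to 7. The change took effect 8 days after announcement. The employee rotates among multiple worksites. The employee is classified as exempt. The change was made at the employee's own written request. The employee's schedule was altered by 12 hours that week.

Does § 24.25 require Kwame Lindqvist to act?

Yes — required.

(1) fixed location — not satisfied.
(i) schedule shift > 3h — met.
(ii) not employee-requested — not met.
(a) = T OR F = true.
(b) < 21 days' notice — satisfied.
(i) hours reduced — met.
(ii) non-exempt — not satisfied.
So (c) is satisfied (T OR F).
(2): T AND T AND T → true.
Overall: F OR T → true.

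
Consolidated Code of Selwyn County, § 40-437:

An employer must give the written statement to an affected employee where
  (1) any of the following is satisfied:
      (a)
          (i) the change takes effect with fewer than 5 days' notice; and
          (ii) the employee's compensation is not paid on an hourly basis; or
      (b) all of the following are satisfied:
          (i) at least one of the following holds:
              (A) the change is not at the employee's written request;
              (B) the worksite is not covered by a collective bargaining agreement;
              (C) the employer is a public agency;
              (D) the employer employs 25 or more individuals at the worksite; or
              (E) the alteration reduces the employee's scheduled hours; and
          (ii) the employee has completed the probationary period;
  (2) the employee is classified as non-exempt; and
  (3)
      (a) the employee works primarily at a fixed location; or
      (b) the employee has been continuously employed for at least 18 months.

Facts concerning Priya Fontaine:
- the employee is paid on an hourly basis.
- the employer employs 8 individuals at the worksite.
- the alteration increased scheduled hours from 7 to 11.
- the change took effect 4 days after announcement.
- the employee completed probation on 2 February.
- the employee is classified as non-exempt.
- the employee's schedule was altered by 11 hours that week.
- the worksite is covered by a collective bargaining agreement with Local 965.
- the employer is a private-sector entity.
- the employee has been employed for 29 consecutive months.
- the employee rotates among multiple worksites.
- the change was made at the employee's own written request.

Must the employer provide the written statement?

No — not required.

(i) < 5 days' notice — met.
(ii) not (hourly-paid) — not met.
(a): T AND F → false.
(A) not employee-requested — not met.
(B) no CBA — not met.
(C) public agency — fails.
(D) ≥ 25 at site — not satisfied.
(E) hours reduced — not met.
(i) = F OR F OR F OR F OR F = false.
(ii) past probation — satisfied.
(b): F AND T → false.
(1) = F OR F = false.
(2) non-exempt — met.
(a) fixed location — not met.
(b) tenure ≥ 18 mo. — holds.
(3) = F OR T = true.
Overall: F AND T AND T → false.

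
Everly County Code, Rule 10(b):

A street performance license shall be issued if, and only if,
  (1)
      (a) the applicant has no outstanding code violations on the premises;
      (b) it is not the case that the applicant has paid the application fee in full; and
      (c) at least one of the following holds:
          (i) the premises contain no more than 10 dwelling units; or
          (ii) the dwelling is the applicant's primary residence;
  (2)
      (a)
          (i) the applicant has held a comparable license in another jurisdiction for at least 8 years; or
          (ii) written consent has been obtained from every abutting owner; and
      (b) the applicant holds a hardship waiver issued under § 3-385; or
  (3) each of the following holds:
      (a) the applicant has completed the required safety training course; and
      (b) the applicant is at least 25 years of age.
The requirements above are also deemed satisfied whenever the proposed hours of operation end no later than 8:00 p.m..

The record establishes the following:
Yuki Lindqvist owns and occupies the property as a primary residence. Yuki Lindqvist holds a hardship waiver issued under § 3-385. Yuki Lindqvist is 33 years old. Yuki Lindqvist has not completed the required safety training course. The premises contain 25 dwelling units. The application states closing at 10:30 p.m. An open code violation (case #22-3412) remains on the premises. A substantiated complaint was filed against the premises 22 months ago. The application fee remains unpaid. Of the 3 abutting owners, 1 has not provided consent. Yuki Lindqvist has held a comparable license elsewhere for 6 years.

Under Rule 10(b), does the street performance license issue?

No — denied.

(a) no code violations — not satisfied.
(b) not (fee paid) — met.
(i) ≤ 10 units — fails.
(ii) primary residence — met.
So (c) is satisfied (F OR T).
(1) = F AND T AND T = false.
(i) prior license ≥ 8 yr — fails.
(ii) all abutters consent — fails.
(a): F OR F → false.
(b) hardship waiver — met.
So (2) is not satisfied (F AND T).
(a) safety training — fails.
(b) age ≥ 25 — satisfied.
(3): F AND T → false.
So Overall is not satisfied (F OR F OR F).
Exception (closes by 8 p.m.) — not satisfied.
Result: main false OR exception false → false.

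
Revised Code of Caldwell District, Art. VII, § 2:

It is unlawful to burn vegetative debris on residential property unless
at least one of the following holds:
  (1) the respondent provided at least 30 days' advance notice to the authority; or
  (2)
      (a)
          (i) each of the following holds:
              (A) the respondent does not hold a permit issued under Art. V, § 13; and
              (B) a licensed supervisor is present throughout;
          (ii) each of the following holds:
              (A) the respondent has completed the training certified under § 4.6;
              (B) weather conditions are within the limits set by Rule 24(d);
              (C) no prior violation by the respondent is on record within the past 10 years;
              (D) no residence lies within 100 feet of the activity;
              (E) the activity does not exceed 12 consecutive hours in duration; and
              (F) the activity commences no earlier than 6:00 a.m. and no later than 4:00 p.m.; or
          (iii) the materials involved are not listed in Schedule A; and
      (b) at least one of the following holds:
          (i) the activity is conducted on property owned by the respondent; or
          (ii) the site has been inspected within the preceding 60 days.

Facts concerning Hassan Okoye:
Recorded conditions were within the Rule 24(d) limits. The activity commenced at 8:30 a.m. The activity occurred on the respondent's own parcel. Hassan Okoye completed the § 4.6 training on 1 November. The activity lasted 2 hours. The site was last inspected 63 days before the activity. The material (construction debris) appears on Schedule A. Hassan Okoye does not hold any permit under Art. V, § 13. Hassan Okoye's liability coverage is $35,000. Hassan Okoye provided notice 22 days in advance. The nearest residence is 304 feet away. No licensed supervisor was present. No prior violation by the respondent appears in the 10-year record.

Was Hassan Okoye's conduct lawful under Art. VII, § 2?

Yes — lawful.

(1) ≥30 days' notice — fails.
(A) not (holds permit) — satisfied.
(B) supervisor present — fails.
(i): T AND F → false.
(A) training certified — met.
(B) weather ok — met.
(C) no prior violation — holds.
(D) no residence in 100 ft — met.
(E) ≤ 12 hrs duration — holds.
(F) start within hours — satisfied.
So (ii) is satisfied (T AND T AND T AND T AND T AND T).
(iii) not (Schedule A material) — not satisfied.
(a) = F OR T OR F = true.
(i) own property — holds.
(ii) site inspected — not met.
So (b) is satisfied (T OR F).
(2) = T AND T = true.
Overall: F OR T → true.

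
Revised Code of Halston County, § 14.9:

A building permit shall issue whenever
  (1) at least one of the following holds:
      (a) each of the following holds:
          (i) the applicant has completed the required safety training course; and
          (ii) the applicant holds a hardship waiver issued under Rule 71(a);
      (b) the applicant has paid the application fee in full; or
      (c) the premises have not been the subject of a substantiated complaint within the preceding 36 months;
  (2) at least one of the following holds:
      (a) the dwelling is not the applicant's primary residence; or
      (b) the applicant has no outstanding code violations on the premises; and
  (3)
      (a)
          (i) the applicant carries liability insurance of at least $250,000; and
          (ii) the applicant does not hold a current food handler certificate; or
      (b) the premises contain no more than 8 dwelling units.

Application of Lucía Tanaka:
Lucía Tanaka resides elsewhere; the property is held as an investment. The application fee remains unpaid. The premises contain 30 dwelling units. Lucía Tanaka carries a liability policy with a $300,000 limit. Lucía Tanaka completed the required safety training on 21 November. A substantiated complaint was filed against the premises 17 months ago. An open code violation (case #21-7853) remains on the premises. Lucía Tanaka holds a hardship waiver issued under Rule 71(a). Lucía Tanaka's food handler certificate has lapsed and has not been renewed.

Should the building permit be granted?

Yes — granted.

(i) safety training — met.
(ii) hardship waiver — holds.
(a) = T AND T = true.
(b) fee paid — not satisfied.
(c) no complaint in 36 mo. — fails.
(1) = T OR F OR F = true.
(a) not (primary residence) — met.
(b) no code violations — fails.
(2) = T OR F = true.
(i) insurance ≥ $250,000 — met.
(ii) not (food handler cert.) — satisfied.
(a) = T AND T = true.
(b) ≤ 8 units — not satisfied.
(3): T OR F → true.
So Overall is satisfied (T AND T AND T).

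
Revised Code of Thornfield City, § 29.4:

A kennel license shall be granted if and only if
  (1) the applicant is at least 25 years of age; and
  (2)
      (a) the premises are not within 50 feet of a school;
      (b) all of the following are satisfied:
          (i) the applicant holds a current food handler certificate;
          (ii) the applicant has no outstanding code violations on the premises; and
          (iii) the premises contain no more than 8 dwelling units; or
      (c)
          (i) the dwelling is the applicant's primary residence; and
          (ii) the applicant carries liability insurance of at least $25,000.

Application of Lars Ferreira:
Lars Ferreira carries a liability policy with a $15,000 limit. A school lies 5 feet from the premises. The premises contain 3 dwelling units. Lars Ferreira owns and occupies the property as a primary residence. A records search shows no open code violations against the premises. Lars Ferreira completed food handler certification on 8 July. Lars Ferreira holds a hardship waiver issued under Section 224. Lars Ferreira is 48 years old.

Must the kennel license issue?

Yes — granted.

(1) age ≥ 25 — met.
(a) ≥50 ft from school — not met.
(i) food handler cert. — holds.
(ii) no code violations — satisfied.
(iii) ≤ 8 units — satisfied.
(b) = T AND T AND T = true.
(i) primary residence — satisfied.
(ii) insurance ≥ $25,000 — not met.
(c) = T AND F = false.
So (2) is satisfied (F OR T OR F).
Overall = T AND T = true.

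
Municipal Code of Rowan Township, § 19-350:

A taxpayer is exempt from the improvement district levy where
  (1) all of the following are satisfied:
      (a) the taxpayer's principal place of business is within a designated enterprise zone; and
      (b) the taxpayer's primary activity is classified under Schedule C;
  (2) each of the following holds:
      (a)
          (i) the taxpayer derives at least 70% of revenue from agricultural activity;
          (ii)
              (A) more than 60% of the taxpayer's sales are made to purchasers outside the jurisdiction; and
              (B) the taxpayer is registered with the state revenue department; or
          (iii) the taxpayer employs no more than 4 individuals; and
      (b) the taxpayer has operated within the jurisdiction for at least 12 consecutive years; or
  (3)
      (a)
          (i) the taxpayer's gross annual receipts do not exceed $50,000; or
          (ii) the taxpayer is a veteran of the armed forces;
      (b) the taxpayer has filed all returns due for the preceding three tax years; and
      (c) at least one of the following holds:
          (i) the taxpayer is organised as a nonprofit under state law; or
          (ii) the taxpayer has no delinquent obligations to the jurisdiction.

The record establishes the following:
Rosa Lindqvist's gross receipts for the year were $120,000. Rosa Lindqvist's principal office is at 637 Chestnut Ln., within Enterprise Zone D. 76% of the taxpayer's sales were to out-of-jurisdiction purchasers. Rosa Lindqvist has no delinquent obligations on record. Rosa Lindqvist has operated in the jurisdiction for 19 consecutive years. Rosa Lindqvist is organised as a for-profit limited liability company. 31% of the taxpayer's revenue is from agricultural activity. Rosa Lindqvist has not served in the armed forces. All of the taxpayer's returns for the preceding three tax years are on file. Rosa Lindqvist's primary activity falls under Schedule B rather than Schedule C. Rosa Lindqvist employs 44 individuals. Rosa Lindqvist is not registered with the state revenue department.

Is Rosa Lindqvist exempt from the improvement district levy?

(a) in enterprise zone — met.
(b) Schedule C activity — not satisfied.
(1) = T AND F = false.
(i) ≥70% agricultural — not satisfied.
(A) >60% out-of-jur. sales — satisfied.
(B) state-registered — fails.
So (ii) is not satisfied (T AND F).
(iii) ≤ 4 employees — not met.
(a): F OR F OR F → false.
(b) ≥ 12 yrs in jurisdiction — met.
So (2) is not satisfied (F AND T).
(i) receipts ≤ $50,000 — not met.
(ii) veteran — fails.
(a) = F OR F = false.
(b) returns current — satisfied.
(i) nonprofit — fails.
(ii) no delinquency — holds.
So (c) is satisfied (F OR T).
So (3) is not satisfied (F AND T AND T).
Overall = F OR F OR F = false.

No — not exempt.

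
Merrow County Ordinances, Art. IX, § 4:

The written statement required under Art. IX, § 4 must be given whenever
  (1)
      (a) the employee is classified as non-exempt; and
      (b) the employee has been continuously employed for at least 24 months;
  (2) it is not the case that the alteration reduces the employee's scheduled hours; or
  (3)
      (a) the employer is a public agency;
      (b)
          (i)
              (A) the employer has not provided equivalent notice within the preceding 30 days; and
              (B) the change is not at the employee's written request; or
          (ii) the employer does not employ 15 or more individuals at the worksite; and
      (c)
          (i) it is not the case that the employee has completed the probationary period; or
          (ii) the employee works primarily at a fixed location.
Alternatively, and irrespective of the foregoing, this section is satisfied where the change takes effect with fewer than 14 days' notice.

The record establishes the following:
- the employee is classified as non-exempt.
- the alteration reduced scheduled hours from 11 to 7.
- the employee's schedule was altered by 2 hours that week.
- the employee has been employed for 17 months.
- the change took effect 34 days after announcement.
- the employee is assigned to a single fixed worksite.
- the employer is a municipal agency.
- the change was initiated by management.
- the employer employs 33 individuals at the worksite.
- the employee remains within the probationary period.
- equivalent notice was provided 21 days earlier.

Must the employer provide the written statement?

No — not required.

(a) non-exempt — satisfied.
(b) tenure ≥ 24 mo. — not met.
(1): T AND F → false.
(2) not (hours reduced) — not met.
(a) public agency — met.
(A) no recent notice — not satisfied.
(B) not employee-requested — met.
(i) = F AND T = false.
(ii) not (≥ 15 at site) — not satisfied.
(b): F OR F → false.
(i) not (past probation) — satisfied.
(ii) fixed location — met.
(c): T OR T → true.
(3) = T AND F AND T = false.
Overall: F OR F OR F → false.
Exception (< 14 days' notice) — not satisfied.
Result: main false OR exception false → false.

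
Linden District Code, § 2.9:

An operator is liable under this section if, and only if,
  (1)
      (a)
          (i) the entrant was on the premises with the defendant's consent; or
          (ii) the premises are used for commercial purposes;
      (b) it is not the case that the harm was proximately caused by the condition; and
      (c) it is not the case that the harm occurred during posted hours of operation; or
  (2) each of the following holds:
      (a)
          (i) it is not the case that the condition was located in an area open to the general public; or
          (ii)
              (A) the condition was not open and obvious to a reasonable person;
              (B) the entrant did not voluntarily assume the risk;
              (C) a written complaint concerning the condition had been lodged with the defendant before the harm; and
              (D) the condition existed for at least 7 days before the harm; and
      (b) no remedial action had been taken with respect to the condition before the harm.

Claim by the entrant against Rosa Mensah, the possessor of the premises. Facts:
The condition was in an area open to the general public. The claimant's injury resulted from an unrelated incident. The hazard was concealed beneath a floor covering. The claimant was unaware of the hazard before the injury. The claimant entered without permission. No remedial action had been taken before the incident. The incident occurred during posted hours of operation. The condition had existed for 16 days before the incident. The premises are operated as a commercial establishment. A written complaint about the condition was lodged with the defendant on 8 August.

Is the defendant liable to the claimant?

(i) consent to enter — not met.
(ii) commercial use — holds.
(a) = F OR T = true.
(b) not (proximate cause) — satisfied.
(c) not (during posted hours) — not met.
(1): T AND T AND F → false.
(i) not (public area) — not satisfied.
(A) not open/obvious — holds.
(B) no assumed risk — satisfied.
(C) complaint lodged — holds.
(D) condition ≥7 days old — satisfied.
(ii): T AND T AND T AND T → true.
(a): F OR T → true.
(b) no remedial action — holds.
(2): T AND T → true.
So Overall is satisfied (F OR T).

Yes — liable.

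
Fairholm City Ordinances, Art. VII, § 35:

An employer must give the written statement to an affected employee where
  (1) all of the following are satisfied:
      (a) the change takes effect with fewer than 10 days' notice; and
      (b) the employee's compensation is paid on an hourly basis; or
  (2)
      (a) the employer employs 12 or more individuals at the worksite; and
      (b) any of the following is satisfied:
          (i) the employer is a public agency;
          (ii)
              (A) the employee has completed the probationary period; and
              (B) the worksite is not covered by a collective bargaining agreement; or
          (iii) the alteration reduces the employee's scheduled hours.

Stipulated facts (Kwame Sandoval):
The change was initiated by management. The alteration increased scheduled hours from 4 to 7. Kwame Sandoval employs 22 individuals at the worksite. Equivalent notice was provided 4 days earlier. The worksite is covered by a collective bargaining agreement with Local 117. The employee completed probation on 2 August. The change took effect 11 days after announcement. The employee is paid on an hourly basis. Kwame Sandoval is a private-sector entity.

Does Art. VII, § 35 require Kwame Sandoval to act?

(a) < 10 days' notice — not satisfied.
(b) hourly-paid — holds.
(1): F AND T → false.
(a) ≥ 12 at site — holds.
(i) public agency — not met.
(A) past probation — satisfied.
(B) no CBA — not satisfied.
(ii) = T AND F = false.
(iii) hours reduced — not met.
(b) = F OR F OR F = false.
So (2) is not satisfied (T AND F).
Overall = F OR F = false.

No — not required.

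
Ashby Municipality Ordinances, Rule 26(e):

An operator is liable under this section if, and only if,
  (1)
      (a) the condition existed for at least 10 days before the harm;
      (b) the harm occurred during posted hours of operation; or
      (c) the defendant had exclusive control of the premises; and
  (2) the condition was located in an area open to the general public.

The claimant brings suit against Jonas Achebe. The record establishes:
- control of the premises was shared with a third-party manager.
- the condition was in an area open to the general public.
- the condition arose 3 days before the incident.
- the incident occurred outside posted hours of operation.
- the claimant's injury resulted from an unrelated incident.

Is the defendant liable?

No — not liable.

(a) condition ≥10 days old — fails.
(b) during posted hours — not satisfied.
(c) exclusive control — not satisfied.
So (1) is not satisfied (F OR F OR F).
(2) public area — met.
So Overall is not satisfied (F AND T).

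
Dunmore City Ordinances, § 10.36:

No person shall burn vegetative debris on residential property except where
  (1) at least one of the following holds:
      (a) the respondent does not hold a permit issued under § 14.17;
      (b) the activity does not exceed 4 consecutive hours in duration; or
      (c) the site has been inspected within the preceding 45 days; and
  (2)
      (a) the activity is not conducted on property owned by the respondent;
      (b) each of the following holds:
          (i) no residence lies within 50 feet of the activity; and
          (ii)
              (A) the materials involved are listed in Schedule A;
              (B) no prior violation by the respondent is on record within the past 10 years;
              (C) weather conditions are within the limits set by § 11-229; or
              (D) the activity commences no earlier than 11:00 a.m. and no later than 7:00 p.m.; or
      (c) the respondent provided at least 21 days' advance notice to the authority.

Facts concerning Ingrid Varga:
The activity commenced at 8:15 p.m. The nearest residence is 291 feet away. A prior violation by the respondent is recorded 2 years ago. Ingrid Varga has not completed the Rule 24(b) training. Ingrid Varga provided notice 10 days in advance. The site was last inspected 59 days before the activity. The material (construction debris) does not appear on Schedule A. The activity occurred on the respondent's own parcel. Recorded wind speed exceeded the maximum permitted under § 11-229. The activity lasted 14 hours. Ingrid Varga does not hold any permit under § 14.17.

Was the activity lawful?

(a) not (holds permit) — holds.
(b) ≤ 4 hrs duration — not satisfied.
(c) site inspected — fails.
(1): T OR F OR F → true.
(a) not (own property) — fails.
(i) no residence in 50 ft — holds.
(A) Schedule A material — fails.
(B) no prior violation — not satisfied.
(C) weather ok — not satisfied.
(D) start within hours — not met.
(ii): F OR F OR F OR F → false.
(b): T AND F → false.
(c) ≥21 days' notice — not met.
So (2) is not satisfied (F OR F OR F).
Overall: T AND F → false.

No — unlawful.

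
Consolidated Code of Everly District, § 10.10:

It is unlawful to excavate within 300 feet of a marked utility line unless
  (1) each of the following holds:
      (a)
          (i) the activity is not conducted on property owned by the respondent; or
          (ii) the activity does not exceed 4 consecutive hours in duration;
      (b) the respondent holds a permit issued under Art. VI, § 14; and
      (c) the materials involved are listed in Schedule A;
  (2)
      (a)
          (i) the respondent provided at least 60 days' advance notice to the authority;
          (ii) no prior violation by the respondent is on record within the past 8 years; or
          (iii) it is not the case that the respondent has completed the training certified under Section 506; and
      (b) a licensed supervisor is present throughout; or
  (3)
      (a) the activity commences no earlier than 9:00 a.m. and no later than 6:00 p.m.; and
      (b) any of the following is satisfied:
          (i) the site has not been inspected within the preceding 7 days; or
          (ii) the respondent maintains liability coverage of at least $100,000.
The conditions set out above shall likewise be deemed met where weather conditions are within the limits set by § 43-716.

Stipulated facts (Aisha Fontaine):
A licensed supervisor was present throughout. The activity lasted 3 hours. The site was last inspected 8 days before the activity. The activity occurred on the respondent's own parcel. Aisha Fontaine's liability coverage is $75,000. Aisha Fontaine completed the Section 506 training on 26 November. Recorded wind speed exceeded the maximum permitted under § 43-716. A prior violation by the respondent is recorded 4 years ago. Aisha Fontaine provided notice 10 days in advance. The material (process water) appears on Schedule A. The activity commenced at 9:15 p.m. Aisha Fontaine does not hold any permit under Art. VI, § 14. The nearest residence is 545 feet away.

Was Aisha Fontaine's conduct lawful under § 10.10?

No — unlawful.

(i) not (own property) — not satisfied.
(ii) ≤ 4 hrs duration — holds.
(a) = F OR T = true.
(b) holds permit — not met.
(c) Schedule A material — holds.
So (1) is not satisfied (T AND F AND T).
(i) ≥60 days' notice — not satisfied.
(ii) no prior violation — not satisfied.
(iii) not (training certified) — fails.
(a) = F OR F OR F = false.
(b) supervisor present — satisfied.
(2): F AND T → false.
(a) start within hours — not met.
(i) not (site inspected) — satisfied.
(ii) coverage ≥ $100,000 — not satisfied.
So (b) is satisfied (T OR F).
So (3) is not satisfied (F AND T).
Overall: F OR F OR F → false.
Exception (weather ok) — not satisfied.
Result: main false OR exception false → false.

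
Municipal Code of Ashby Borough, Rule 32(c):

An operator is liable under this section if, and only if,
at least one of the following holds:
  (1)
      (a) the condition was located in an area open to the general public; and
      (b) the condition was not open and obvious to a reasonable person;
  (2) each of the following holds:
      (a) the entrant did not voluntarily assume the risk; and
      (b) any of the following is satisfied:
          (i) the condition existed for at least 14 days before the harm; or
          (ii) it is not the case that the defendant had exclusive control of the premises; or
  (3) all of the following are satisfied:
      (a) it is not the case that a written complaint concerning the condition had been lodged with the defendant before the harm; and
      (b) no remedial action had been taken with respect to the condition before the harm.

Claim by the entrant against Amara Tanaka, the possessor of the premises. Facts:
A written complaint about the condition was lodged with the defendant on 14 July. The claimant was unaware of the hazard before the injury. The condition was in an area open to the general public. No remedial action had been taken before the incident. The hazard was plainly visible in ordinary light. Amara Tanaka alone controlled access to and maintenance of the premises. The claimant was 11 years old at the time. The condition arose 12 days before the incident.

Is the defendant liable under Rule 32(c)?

No — not liable.

(a) public area — holds.
(b) not open/obvious — not met.
So (1) is not satisfied (T AND F).
(a) no assumed risk — holds.
(i) condition ≥14 days old — not met.
(ii) not (exclusive control) — not met.
So (b) is not satisfied (F OR F).
(2) = T AND F = false.
(a) not (complaint lodged) — fails.
(b) no remedial action — satisfied.
So (3) is not satisfied (F AND T).
So Overall is not satisfied (F OR F OR F).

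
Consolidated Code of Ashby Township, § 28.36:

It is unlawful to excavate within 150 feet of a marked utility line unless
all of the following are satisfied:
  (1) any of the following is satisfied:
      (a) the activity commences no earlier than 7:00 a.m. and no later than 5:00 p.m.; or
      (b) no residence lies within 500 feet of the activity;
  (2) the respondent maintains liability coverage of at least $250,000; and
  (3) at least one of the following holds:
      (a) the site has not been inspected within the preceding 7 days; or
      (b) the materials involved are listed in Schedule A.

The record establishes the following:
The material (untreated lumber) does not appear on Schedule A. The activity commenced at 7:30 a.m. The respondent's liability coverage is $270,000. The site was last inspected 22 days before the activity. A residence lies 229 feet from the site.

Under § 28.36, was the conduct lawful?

Yes — lawful.

(a) start within hours — satisfied.
(b) no residence in 500 ft — not satisfied.
(1) = T OR F = true.
(2) coverage ≥ $250,000 — met.
(a) not (site inspected) — satisfied.
(b) Schedule A material — not met.
(3): T OR F → true.
Overall = T AND T AND T = true.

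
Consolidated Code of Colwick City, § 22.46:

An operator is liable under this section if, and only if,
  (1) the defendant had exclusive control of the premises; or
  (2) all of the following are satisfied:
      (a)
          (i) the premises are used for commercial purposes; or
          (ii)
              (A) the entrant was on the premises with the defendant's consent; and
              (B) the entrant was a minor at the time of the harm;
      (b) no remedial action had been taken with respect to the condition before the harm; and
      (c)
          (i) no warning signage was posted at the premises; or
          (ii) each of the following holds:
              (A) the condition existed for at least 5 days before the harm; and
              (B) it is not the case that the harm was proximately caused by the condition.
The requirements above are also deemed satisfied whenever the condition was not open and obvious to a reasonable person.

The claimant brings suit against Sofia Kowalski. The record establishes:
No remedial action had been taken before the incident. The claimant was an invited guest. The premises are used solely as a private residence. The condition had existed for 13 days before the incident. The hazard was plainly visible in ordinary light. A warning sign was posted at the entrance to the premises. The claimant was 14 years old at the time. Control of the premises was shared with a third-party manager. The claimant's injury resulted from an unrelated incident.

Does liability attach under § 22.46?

(1) exclusive control — not satisfied.
(i) commercial use — not met.
(A) consent to enter — satisfied.
(B) entrant a minor — satisfied.
(ii): T AND T → true.
(a): F OR T → true.
(b) no remedial action — met.
(i) no signage posted — not satisfied.
(A) condition ≥5 days old — holds.
(B) not (proximate cause) — met.
(ii): T AND T → true.
(c) = F OR T = true.
(2): T AND T AND T → true.
Overall = F OR T = true.
Exception (not open/obvious) — not satisfied.
Result: main true OR exception false → true.

Yes — liable.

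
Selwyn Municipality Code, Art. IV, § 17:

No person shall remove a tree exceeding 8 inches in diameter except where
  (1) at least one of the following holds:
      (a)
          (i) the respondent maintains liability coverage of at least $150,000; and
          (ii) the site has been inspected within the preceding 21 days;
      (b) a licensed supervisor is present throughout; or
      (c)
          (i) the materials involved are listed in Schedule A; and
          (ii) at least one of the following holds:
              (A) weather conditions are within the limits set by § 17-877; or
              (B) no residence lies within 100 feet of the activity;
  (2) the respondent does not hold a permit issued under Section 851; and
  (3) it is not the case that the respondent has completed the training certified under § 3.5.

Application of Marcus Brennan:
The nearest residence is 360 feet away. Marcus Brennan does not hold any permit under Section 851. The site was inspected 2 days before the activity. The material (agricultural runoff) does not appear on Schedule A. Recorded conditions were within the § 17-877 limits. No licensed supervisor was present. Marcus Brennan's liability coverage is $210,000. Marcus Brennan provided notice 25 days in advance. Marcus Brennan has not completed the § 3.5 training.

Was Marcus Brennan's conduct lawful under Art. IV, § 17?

Yes — lawful.

(i) coverage ≥ $150,000 — holds.
(ii) site inspected — holds.
(a) = T AND T = true.
(b) supervisor present — not satisfied.
(i) Schedule A material — not satisfied.
(A) weather ok — met.
(B) no residence in 100 ft — met.
So (ii) is satisfied (T OR T).
(c): F AND T → false.
So (1) is satisfied (T OR F OR F).
(2) not (holds permit) — met.
(3) not (training certified) — satisfied.
Overall: T AND T AND T → true.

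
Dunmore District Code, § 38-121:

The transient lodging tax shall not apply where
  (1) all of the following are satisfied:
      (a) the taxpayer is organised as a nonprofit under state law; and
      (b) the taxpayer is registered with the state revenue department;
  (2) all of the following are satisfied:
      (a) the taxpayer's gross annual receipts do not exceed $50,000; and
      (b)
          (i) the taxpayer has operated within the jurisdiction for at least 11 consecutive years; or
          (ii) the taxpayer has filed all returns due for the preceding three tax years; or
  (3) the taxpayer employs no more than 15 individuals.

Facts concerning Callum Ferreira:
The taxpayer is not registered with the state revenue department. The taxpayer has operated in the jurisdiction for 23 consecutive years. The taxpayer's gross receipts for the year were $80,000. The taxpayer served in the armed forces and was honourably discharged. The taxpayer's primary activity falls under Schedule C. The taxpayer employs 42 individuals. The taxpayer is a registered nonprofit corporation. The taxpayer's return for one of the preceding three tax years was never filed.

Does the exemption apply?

(a) nonprofit — holds.
(b) state-registered — fails.
So (1) is not satisfied (T AND F).
(a) receipts ≤ $50,000 — not met.
(i) ≥ 11 yrs in jurisdiction — holds.
(ii) returns current — not satisfied.
(b): T OR F → true.
(2): F AND T → false.
(3) ≤ 15 employees — not satisfied.
Overall = F OR F OR F = false.

No — not exempt.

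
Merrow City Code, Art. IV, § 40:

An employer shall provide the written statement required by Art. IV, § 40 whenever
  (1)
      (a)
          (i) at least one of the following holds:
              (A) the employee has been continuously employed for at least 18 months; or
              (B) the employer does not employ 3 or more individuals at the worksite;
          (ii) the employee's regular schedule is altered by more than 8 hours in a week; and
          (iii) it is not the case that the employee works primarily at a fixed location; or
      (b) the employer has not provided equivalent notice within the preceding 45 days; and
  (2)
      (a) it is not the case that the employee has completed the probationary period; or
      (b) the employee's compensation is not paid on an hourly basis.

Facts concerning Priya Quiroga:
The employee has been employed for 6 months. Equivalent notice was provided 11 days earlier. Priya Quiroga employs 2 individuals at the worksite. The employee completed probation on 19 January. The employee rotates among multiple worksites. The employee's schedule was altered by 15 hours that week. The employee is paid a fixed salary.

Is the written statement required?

Yes — required.

(A) tenure ≥ 18 mo. — fails.
(B) not (≥ 3 at site) — holds.
(i) = F OR T = true.
(ii) schedule shift > 8h — holds.
(iii) not (fixed location) — holds.
(a): T AND T AND T → true.
(b) no recent notice — not met.
So (1) is satisfied (T OR F).
(a) not (past probation) — fails.
(b) not (hourly-paid) — met.
(2) = F OR T = true.
Overall: T AND T → true.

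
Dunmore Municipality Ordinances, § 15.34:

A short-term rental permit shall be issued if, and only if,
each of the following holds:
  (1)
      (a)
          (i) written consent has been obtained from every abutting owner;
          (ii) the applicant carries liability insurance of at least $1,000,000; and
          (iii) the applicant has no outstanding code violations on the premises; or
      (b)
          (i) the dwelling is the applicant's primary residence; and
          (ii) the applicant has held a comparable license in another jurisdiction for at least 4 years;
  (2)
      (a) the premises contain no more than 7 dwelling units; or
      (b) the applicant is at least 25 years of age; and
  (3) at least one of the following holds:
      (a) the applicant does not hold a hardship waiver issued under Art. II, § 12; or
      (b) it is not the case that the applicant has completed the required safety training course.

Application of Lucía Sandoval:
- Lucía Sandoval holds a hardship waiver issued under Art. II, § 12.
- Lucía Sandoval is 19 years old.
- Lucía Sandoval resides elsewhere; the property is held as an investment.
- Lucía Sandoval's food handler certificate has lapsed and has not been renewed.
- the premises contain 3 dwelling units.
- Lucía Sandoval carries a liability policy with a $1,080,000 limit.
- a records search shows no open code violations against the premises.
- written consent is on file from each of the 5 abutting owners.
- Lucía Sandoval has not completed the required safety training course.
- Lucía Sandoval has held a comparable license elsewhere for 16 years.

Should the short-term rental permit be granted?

Yes — granted.

(i) all abutters consent — holds.
(ii) insurance ≥ $1,000,000 — holds.
(iii) no code violations — satisfied.
So (a) is satisfied (T AND T AND T).
(i) primary residence — not met.
(ii) prior license ≥ 4 yr — met.
So (b) is not satisfied (F AND T).
(1) = T OR F = true.
(a) ≤ 7 units — met.
(b) age ≥ 25 — not satisfied.
So (2) is satisfied (T OR F).
(a) not (hardship waiver) — not satisfied.
(b) not (safety training) — holds.
(3) = F OR T = true.
Overall = T AND T AND T = true.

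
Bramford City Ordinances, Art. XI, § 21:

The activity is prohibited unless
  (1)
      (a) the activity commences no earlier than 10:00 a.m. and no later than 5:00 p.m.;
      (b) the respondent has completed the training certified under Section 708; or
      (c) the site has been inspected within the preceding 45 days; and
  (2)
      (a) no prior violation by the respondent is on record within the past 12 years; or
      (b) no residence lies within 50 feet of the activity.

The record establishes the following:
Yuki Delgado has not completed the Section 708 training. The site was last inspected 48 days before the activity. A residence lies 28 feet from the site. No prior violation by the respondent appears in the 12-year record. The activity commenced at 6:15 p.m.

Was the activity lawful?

No — unlawful.

(a) start within hours — fails.
(b) training certified — not satisfied.
(c) site inspected — not met.
(1) = F OR F OR F = false.
(a) no prior violation — satisfied.
(b) no residence in 50 ft — not met.
(2): T OR F → true.
So Overall is not satisfied (F AND T).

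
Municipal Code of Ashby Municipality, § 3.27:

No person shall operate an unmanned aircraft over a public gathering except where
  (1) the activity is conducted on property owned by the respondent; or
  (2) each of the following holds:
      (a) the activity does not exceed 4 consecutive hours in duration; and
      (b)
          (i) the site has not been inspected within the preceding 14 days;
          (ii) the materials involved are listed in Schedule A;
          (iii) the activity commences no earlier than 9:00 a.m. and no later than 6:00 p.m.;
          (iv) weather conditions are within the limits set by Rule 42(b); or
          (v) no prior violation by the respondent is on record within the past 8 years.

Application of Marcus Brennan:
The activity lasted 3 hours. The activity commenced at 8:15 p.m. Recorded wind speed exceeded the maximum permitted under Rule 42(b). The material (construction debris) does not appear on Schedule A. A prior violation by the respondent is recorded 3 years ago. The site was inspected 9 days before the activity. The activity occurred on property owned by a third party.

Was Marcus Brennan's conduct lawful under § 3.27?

No — unlawful.

(1) own property — not met.
(a) ≤ 4 hrs duration — satisfied.
(i) not (site inspected) — not met.
(ii) Schedule A material — fails.
(iii) start within hours — not met.
(iv) weather ok — not met.
(v) no prior violation — fails.
(b): F OR F OR F OR F OR F → false.
So (2) is not satisfied (T AND F).
So Overall is not satisfied (F OR F).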